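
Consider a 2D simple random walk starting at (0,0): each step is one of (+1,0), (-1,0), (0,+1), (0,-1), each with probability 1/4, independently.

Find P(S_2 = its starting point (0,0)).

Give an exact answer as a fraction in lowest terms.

Let h be the number of horizontal steps (so 2-h are vertical). To end at (0,0) need (h+0)/2 right-steps and ((2-h)+0)/2 up-steps.
Sum over h with 0 ≤ h ≤ 2, h ≡ 0 (mod 2), 2-h ≡ 0 (mod 2):
h=0: C(2,0)·C(0,0)·C(2,1) = 1·1·2 = 2
h=2: C(2,2)·C(2,1)·C(0,0) = 1·2·1 = 2
Total favorable: 4
Total paths: 4^2 = 16
P = 4/16 = 1/4

Answer: 1/4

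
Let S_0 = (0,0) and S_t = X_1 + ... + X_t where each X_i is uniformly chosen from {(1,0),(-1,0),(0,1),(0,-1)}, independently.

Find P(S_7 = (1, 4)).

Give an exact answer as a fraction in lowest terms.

Answer: 147/16384

Derivation:
Let h be the number of horizontal steps (so 7-h are vertical). To end at (1,4) need (h+1)/2 right-steps and ((7-h)+4)/2 up-steps.
Sum over h with 1 ≤ h ≤ 3, h ≡ 1 (mod 2), 7-h ≡ 0 (mod 2):
h=1: C(7,1)·C(1,1)·C(6,5) = 7·1·6 = 42
h=3: C(7,3)·C(3,2)·C(4,4) = 35·3·1 = 105
Total favorable: 147
Total paths: 4^7 = 16384
P = 147/16384 = 147/16384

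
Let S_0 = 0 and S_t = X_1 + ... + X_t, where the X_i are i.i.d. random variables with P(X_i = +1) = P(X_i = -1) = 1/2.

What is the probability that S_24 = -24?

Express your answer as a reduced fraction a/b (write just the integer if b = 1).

Answer: 1/16777216

Derivation:
To reach position -24 after 24 steps: need 0 steps of +1 and 24 of -1.
Favorable paths: C(24,0) = 1
Total paths: 2^24 = 16777216
P = 1/16777216 = 1/16777216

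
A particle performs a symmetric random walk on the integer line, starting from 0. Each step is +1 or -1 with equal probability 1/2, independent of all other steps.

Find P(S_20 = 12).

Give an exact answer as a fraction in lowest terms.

Answer: 4845/1048576

Derivation:
To reach position 12 after 20 steps: need 16 steps of +1 and 4 of -1.
Favorable paths: C(20,16) = 4845
Total paths: 2^20 = 1048576
P = 4845/1048576 = 4845/1048576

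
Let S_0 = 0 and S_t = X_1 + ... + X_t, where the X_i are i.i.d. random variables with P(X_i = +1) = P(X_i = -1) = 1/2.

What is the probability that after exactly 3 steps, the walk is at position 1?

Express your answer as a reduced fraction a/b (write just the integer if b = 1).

Answer: 3/8

Derivation:
To reach position 1 after 3 steps: need 2 steps of +1 and 1 of -1.
Favorable paths: C(3,2) = 3
Total paths: 2^3 = 8
P = 3/8 = 3/8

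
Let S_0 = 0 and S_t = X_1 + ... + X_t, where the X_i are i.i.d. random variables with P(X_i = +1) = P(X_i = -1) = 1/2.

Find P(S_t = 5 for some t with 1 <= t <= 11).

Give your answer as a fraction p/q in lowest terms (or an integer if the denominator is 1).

Count via complement. Let g(t,s) = #length-t paths at position s with S_1..S_t all ≠ 5.
g(t,s) = g(t-1,s-1) + g(t-1,s+1) for s ≠ 5; g(t,5) = 0.
t=0: g(0,0)=1
t=1: g(1,-1)=1 g(1,1)=1
t=2: g(2,-2)=1 g(2,0)=2 g(2,2)=1
t=3: g(3,-3)=1 g(3,-1)=3 g(3,1)=3 g(3,3)=1
t=4: g(4,-4)=1 g(4,-2)=4 g(4,0)=6 g(4,2)=4 g(4,4)=1
t=5: g(5,-5)=1 g(5,-3)=5 g(5,-1)=10 g(5,1)=10 g(5,3)=5
t=6: g(6,-6)=1 g(6,-4)=6 g(6,-2)=15 g(6,0)=20 g(6,2)=15 g(6,4)=5
t=7: g(7,-7)=1 g(7,-5)=7 g(7,-3)=21 g(7,-1)=35 g(7,1)=35 g(7,3)=20
t=8: g(8,-8)=1 g(8,-6)=8 g(8,-4)=28 g(8,-2)=56 g(8,0)=70 g(8,2)=55 g(8,4)=20
t=9: g(9,-9)=1 g(9,-7)=9 g(9,-5)=36 g(9,-3)=84 g(9,-1)=126 g(9,1)=125 g(9,3)=75
t=10: g(10,-10)=1 g(10,-8)=10 g(10,-6)=45 g(10,-4)=120 g(10,-2)=210 g(10,0)=251 g(10,2)=200 g(10,4)=75
t=11: g(11,-11)=1 g(11,-9)=11 g(11,-7)=55 g(11,-5)=165 g(11,-3)=330 g(11,-1)=461 g(11,1)=451 g(11,3)=275
Paths never hitting 5: Σ_s g(11,s) = 1749
Paths hitting 5: 2^11 - 1749 = 299
P = 299/2048 = 299/2048

Answer: 299/2048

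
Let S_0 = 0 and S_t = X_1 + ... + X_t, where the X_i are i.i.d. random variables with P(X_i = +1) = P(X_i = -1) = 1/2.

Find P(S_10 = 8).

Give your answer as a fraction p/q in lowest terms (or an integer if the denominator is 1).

Answer: 5/512

Derivation:
To reach position 8 after 10 steps: need 9 steps of +1 and 1 of -1.
Favorable paths: C(10,9) = 10
Total paths: 2^10 = 1024
P = 10/1024 = 5/512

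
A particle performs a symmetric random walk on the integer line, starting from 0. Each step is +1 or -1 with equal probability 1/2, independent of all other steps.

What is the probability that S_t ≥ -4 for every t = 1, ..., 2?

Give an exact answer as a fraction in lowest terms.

Let f(t,s) = #length-t paths at position s with S_1..S_t all ≥ -4.
f(t,s) = f(t-1,s-1) + f(t-1,s+1) for s ≥ -4; f(t,s) = 0 for s < -4.
t=0: f(0,0)=1
t=1: f(1,-1)=1 f(1,1)=1
t=2: f(2,-2)=1 f(2,0)=2 f(2,2)=1
Σ_s f(2,s) = 4
P = 4/4 = 1

Answer: 1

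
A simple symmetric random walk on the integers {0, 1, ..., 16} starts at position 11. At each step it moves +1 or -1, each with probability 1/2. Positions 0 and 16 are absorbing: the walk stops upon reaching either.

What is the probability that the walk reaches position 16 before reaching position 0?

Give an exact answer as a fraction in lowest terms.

Answer: 11/16

Derivation:
Symmetric walk (p = 1/2): the harmonic-function argument gives P(hit 16 before 0 | start at 11) = a/N.
P = 11/16 = 11/16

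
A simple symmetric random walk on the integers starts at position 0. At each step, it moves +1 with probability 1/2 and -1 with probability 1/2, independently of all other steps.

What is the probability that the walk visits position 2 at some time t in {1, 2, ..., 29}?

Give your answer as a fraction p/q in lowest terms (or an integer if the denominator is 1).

Answer: 23859587/33554432

Derivation:
Count via complement. Let g(t,s) = #length-t paths at position s with S_1..S_t all ≠ 2.
g(t,s) = g(t-1,s-1) + g(t-1,s+1) for s ≠ 2; g(t,2) = 0.
t=0: g(0,0)=1
t=1: g(1,-1)=1 g(1,1)=1
t=2: g(2,-2)=1 g(2,0)=2
t=3: g(3,-3)=1 g(3,-1)=3 g(3,1)=2
t=4: g(4,-4)=1 g(4,-2)=4 g(4,0)=5
t=5: g(5,-5)=1 g(5,-3)=5 g(5,-1)=9 g(5,1)=5
t=6: g(6,-6)=1 g(6,-4)=6 g(6,-2)=14 g(6,0)=14
t=7: g(7,-7)=1 g(7,-5)=7 g(7,-3)=20 g(7,-1)=28 g(7,1)=14
t=8: g(8,-8)=1 g(8,-6)=8 g(8,-4)=27 g(8,-2)=48 g(8,0)=42
t=9: g(9,-9)=1 g(9,-7)=9 g(9,-5)=35 g(9,-3)=75 g(9,-1)=90 g(9,1)=42
t=10: g(10,-10)=1 g(10,-8)=10 g(10,-6)=44 g(10,-4)=110 g(10,-2)=165 g(10,0)=132
t=11: g(11,-11)=1 g(11,-9)=11 g(11,-7)=54 g(11,-5)=154 g(11,-3)=275 g(11,-1)=297 g(11,1)=132
t=12: g(12,-12)=1 g(12,-10)=12 g(12,-8)=65 g(12,-6)=208 g(12,-4)=429 g(12,-2)=572 g(12,0)=429
t=13: g(13,-13)=1 g(13,-11)=13 g(13,-9)=77 g(13,-7)=273 g(13,-5)=637 g(13,-3)=1001 g(13,-1)=1001 g(13,1)=429
t=14: g(14,-14)=1 g(14,-12)=14 g(14,-10)=90 g(14,-8)=350 g(14,-6)=910 g(14,-4)=1638 g(14,-2)=2002 g(14,0)=1430
t=15: g(15,-15)=1 g(15,-13)=15 g(15,-11)=104 g(15,-9)=440 g(15,-7)=1260 g(15,-5)=2548 g(15,-3)=3640 g(15,-1)=3432 g(15,1)=1430
t=16: g(16,-16)=1 g(16,-14)=16 g(16,-12)=119 g(16,-10)=544 g(16,-8)=1700 g(16,-6)=3808 g(16,-4)=6188 g(16,-2)=7072 g(16,0)=4862
t=17: g(17,-17)=1 g(17,-15)=17 g(17,-13)=135 g(17,-11)=663 g(17,-9)=2244 g(17,-7)=5508 g(17,-5)=9996 g(17,-3)=13260 g(17,-1)=11934 g(17,1)=4862
t=18: g(18,-18)=1 g(18,-16)=18 g(18,-14)=152 g(18,-12)=798 g(18,-10)=2907 g(18,-8)=7752 g(18,-6)=15504 g(18,-4)=23256 g(18,-2)=25194 g(18,0)=16796
t=19: g(19,-19)=1 g(19,-17)=19 g(19,-15)=170 g(19,-13)=950 g(19,-11)=3705 g(19,-9)=10659 g(19,-7)=23256 g(19,-5)=38760 g(19,-3)=48450 g(19,-1)=41990 g(19,1)=16796
t=20: g(20,-20)=1 g(20,-18)=20 g(20,-16)=189 g(20,-14)=1120 g(20,-12)=4655 g(20,-10)=14364 g(20,-8)=33915 g(20,-6)=62016 g(20,-4)=87210 g(20,-2)=90440 g(20,0)=58786
t=21: g(21,-21)=1 g(21,-19)=21 g(21,-17)=209 g(21,-15)=1309 g(21,-13)=5775 g(21,-11)=19019 g(21,-9)=48279 g(21,-7)=95931 g(21,-5)=149226 g(21,-3)=177650 g(21,-1)=149226 g(21,1)=58786
t=22: g(22,-22)=1 g(22,-20)=22 g(22,-18)=230 g(22,-16)=1518 g(22,-14)=7084 g(22,-12)=24794 g(22,-10)=67298 g(22,-8)=144210 g(22,-6)=245157 g(22,-4)=326876 g(22,-2)=326876 g(22,0)=208012
t=23: g(23,-23)=1 g(23,-21)=23 g(23,-19)=252 g(23,-17)=1748 g(23,-15)=8602 g(23,-13)=31878 g(23,-11)=92092 g(23,-9)=211508 g(23,-7)=389367 g(23,-5)=572033 g(23,-3)=653752 g(23,-1)=534888 g(23,1)=208012
t=24: g(24,-24)=1 g(24,-22)=24 g(24,-20)=275 g(24,-18)=2000 g(24,-16)=10350 g(24,-14)=40480 g(24,-12)=123970 g(24,-10)=303600 g(24,-8)=600875 g(24,-6)=961400 g(24,-4)=1225785 g(24,-2)=1188640 g(24,0)=742900
t=25: g(25,-25)=1 g(25,-23)=25 g(25,-21)=299 g(25,-19)=2275 g(25,-17)=12350 g(25,-15)=50830 g(25,-13)=164450 g(25,-11)=427570 g(25,-9)=904475 g(25,-7)=1562275 g(25,-5)=2187185 g(25,-3)=2414425 g(25,-1)=1931540 g(25,1)=742900
t=26: g(26,-26)=1 g(26,-24)=26 g(26,-22)=324 g(26,-20)=2574 g(26,-18)=14625 g(26,-16)=63180 g(26,-14)=215280 g(26,-12)=592020 g(26,-10)=1332045 g(26,-8)=2466750 g(26,-6)=3749460 g(26,-4)=4601610 g(26,-2)=4345965 g(26,0)=2674440
t=27: g(27,-27)=1 g(27,-25)=27 g(27,-23)=350 g(27,-21)=2898 g(27,-19)=17199 g(27,-17)=77805 g(27,-15)=278460 g(27,-13)=807300 g(27,-11)=1924065 g(27,-9)=3798795 g(27,-7)=6216210 g(27,-5)=8351070 g(27,-3)=8947575 g(27,-1)=7020405 g(27,1)=2674440
t=28: g(28,-28)=1 g(28,-26)=28 g(28,-24)=377 g(28,-22)=3248 g(28,-20)=20097 g(28,-18)=95004 g(28,-16)=356265 g(28,-14)=1085760 g(28,-12)=2731365 g(28,-10)=5722860 g(28,-8)=10015005 g(28,-6)=14567280 g(28,-4)=17298645 g(28,-2)=15967980 g(28,0)=9694845
t=29: g(29,-29)=1 g(29,-27)=29 g(29,-25)=405 g(29,-23)=3625 g(29,-21)=23345 g(29,-19)=115101 g(29,-17)=451269 g(29,-15)=1442025 g(29,-13)=3817125 g(29,-11)=8454225 g(29,-9)=15737865 g(29,-7)=24582285 g(29,-5)=31865925 g(29,-3)=33266625 g(29,-1)=25662825 g(29,1)=9694845
Paths never hitting 2: Σ_s g(29,s) = 155117520
Paths hitting 2: 2^29 - 155117520 = 381753392
P = 381753392/536870912 = 23859587/33554432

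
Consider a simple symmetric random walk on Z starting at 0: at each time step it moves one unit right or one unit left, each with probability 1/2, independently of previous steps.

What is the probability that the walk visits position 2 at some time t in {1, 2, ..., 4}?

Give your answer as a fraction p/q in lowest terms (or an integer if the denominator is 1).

Count via complement. Let g(t,s) = #length-t paths at position s with S_1..S_t all ≠ 2.
g(t,s) = g(t-1,s-1) + g(t-1,s+1) for s ≠ 2; g(t,2) = 0.
t=0: g(0,0)=1
t=1: g(1,-1)=1 g(1,1)=1
t=2: g(2,-2)=1 g(2,0)=2
t=3: g(3,-3)=1 g(3,-1)=3 g(3,1)=2
t=4: g(4,-4)=1 g(4,-2)=4 g(4,0)=5
Paths never hitting 2: Σ_s g(4,s) = 10
Paths hitting 2: 2^4 - 10 = 6
P = 6/16 = 3/8

Answer: 3/8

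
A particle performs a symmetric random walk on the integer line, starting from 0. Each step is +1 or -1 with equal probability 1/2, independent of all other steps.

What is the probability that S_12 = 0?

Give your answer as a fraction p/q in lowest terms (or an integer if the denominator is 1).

Answer: 231/1024

Derivation:
To return to 0 after 12 steps: need exactly 6 steps of +1 and 6 of -1.
Favorable paths: C(12,6) = 924
Total paths: 2^12 = 4096
P = 924/4096 = 231/1024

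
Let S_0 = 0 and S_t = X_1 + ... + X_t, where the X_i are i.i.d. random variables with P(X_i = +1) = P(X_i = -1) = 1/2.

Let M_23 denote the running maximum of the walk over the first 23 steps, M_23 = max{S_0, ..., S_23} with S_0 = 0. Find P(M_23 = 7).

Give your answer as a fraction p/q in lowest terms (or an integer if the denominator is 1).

Let M_23 = max(S_0,...,S_23). Use the reflection principle: for j ≥ 1, #{paths with M_23 ≥ j} = #{S_23 ≥ j} + #{S_23 ≥ j+1}.
By reflection, #{M_23 ≥ 7} = #{S_23 ≥ 7} + #{S_23 ≥ 8} = 880970 + 390656 = 1271626.
#{M_23 ≥ 8} = #{S_23 ≥ 8} + #{S_23 ≥ 9} = 390656 + 390656 = 781312.
#{M_23 = 7} = 1271626 - 781312 = 490314.
P(M_23 = 7) = 490314/8388608 = 245157/4194304

Answer: 245157/4194304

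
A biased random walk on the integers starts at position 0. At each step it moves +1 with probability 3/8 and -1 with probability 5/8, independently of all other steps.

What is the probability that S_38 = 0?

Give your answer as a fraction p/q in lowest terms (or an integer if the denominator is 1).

To be at 0 after 38 steps: need exactly 19 steps of +1 and 19 of -1.
Number of such sequences: C(38,19) = 35345263800
Each has probability (3/8)^19 · (5/8)^19 = 22168378200531005859375/20769187434139310514121985316880384
P = 35345263800 · 22168378200531005859375/20769187434139310514121985316880384 = 97943396939492212772369384765625/2596148429267413814265248164610048

Answer: 97943396939492212772369384765625/2596148429267413814265248164610048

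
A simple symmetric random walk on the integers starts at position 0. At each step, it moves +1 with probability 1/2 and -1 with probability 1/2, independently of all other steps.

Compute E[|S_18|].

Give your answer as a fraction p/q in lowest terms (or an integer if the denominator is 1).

S_18 takes values m ≡ 0 (mod 2) with |m| ≤ 18; P(S_18=m) = C(18,(18+m)/2)/2^18.
Total paths: 2^18 = 262144
Distribution: P(S=-18)=1/262144, P(S=-16)=18/262144, P(S=-14)=153/262144, P(S=-12)=816/262144, P(S=-10)=3060/262144, P(S=-8)=8568/262144, P(S=-6)=18564/262144, P(S=-4)=31824/262144, P(S=-2)=43758/262144, P(S=0)=48620/262144, P(S=2)=43758/262144, P(S=4)=31824/262144, P(S=6)=18564/262144, P(S=8)=8568/262144, P(S=10)=3060/262144, P(S=12)=816/262144, P(S=14)=153/262144, P(S=16)=18/262144, P(S=18)=1/262144
E[|S_18|] = Σ_m |m|·P(S_18=m) = 875160/262144 = 109395/32768

Answer: 109395/32768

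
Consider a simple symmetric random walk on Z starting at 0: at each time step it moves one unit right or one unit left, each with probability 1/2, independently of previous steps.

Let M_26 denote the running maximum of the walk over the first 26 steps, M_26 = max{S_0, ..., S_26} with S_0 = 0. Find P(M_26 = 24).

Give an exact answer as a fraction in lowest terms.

Let M_26 = max(S_0,...,S_26). Use the reflection principle: for j ≥ 1, #{paths with M_26 ≥ j} = #{S_26 ≥ j} + #{S_26 ≥ j+1}.
By reflection, #{M_26 ≥ 24} = #{S_26 ≥ 24} + #{S_26 ≥ 25} = 27 + 1 = 28.
#{M_26 ≥ 25} = #{S_26 ≥ 25} + #{S_26 ≥ 26} = 1 + 1 = 2.
#{M_26 = 24} = 28 - 2 = 26.
P(M_26 = 24) = 26/67108864 = 13/33554432

Answer: 13/33554432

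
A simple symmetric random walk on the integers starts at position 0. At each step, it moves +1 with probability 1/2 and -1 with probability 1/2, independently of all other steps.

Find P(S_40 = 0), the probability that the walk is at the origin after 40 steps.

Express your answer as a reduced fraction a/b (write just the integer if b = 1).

Answer: 34461632205/274877906944

Derivation:
To return to 0 after 40 steps: need exactly 20 steps of +1 and 20 of -1.
Favorable paths: C(40,20) = 137846528820
Total paths: 2^40 = 1099511627776
P = 137846528820/1099511627776 = 34461632205/274877906944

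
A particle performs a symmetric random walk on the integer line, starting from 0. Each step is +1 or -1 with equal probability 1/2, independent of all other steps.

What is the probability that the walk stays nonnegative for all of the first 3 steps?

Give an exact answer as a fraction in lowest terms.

Answer: 3/8

Derivation:
Let f(t,s) = #length-t paths at position s with S_1..S_t all ≥ 0.
f(t,s) = f(t-1,s-1) + f(t-1,s+1) for s ≥ 0; f(t,s) = 0 for s < 0.
t=0: f(0,0)=1
t=1: f(1,1)=1
t=2: f(2,0)=1 f(2,2)=1
t=3: f(3,1)=2 f(3,3)=1
Σ_s f(3,s) = 3
P = 3/8 = 3/8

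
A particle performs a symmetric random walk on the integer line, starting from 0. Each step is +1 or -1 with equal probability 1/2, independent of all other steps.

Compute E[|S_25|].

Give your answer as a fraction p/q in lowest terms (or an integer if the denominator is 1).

Answer: 16900975/4194304

Derivation:
S_25 takes values m ≡ 1 (mod 2) with |m| ≤ 25; P(S_25=m) = C(25,(25+m)/2)/2^25.
Total paths: 2^25 = 33554432
Distribution: P(S=-25)=1/33554432, P(S=-23)=25/33554432, P(S=-21)=300/33554432, P(S=-19)=2300/33554432, P(S=-17)=12650/33554432, P(S=-15)=53130/33554432, P(S=-13)=177100/33554432, P(S=-11)=480700/33554432, P(S=-9)=1081575/33554432, P(S=-7)=2042975/33554432, P(S=-5)=3268760/33554432, P(S=-3)=4457400/33554432, P(S=-1)=5200300/33554432, P(S=1)=5200300/33554432, P(S=3)=4457400/33554432, P(S=5)=3268760/33554432, P(S=7)=2042975/33554432, P(S=9)=1081575/33554432, P(S=11)=480700/33554432, P(S=13)=177100/33554432, P(S=15)=53130/33554432, P(S=17)=12650/33554432, P(S=19)=2300/33554432, P(S=21)=300/33554432, P(S=23)=25/33554432, P(S=25)=1/33554432
E[|S_25|] = Σ_m |m|·P(S_25=m) = 135207800/33554432 = 16900975/4194304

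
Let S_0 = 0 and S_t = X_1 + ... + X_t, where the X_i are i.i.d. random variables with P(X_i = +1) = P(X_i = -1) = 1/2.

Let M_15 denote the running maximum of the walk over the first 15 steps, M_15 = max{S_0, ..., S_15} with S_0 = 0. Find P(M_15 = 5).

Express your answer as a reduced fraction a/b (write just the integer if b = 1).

Let M_15 = max(S_0,...,S_15). Use the reflection principle: for j ≥ 1, #{paths with M_15 ≥ j} = #{S_15 ≥ j} + #{S_15 ≥ j+1}.
By reflection, #{M_15 ≥ 5} = #{S_15 ≥ 5} + #{S_15 ≥ 6} = 4944 + 1941 = 6885.
#{M_15 ≥ 6} = #{S_15 ≥ 6} + #{S_15 ≥ 7} = 1941 + 1941 = 3882.
#{M_15 = 5} = 6885 - 3882 = 3003.
P(M_15 = 5) = 3003/32768 = 3003/32768

Answer: 3003/32768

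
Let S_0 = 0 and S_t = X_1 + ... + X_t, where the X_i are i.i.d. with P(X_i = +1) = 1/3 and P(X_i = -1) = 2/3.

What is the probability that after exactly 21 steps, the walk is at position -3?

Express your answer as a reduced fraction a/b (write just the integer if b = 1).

Answer: 1203937280/10460353203

Derivation:
To reach position -3 after 21 steps: need 9 steps of +1 and 12 steps of -1.
Number of such sequences: C(21,9) = 293930
Each has probability (1/3)^9 · (2/3)^12 = 4096/10460353203
P = 293930 · 4096/10460353203 = 1203937280/10460353203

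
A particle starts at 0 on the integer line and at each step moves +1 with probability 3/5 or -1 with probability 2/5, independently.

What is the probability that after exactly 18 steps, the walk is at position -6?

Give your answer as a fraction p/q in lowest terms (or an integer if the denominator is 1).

Answer: 55431806976/3814697265625

Derivation:
To reach position -6 after 18 steps: need 6 steps of +1 and 12 steps of -1.
Number of such sequences: C(18,6) = 18564
Each has probability (3/5)^6 · (2/5)^12 = 2985984/3814697265625
P = 18564 · 2985984/3814697265625 = 55431806976/3814697265625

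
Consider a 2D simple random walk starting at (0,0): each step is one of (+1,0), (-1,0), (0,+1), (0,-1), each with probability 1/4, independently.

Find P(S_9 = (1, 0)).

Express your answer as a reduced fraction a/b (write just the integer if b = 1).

Answer: 3969/65536

Derivation:
Let h be the number of horizontal steps (so 9-h are vertical). To end at (1,0) need (h+1)/2 right-steps and ((9-h)+0)/2 up-steps.
Sum over h with 1 ≤ h ≤ 9, h ≡ 1 (mod 2), 9-h ≡ 0 (mod 2):
h=1: C(9,1)·C(1,1)·C(8,4) = 9·1·70 = 630
h=3: C(9,3)·C(3,2)·C(6,3) = 84·3·20 = 5040
h=5: C(9,5)·C(5,3)·C(4,2) = 126·10·6 = 7560
h=7: C(9,7)·C(7,4)·C(2,1) = 36·35·2 = 2520
h=9: C(9,9)·C(9,5)·C(0,0) = 1·126·1 = 126
Total favorable: 15876
Total paths: 4^9 = 262144
P = 15876/262144 = 3969/65536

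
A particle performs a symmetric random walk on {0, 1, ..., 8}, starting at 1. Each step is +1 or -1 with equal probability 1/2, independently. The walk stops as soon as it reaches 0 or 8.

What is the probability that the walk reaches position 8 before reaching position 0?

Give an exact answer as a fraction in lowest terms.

Symmetric walk (p = 1/2): the harmonic-function argument gives P(hit 8 before 0 | start at 1) = a/N.
P = 1/8 = 1/8

Answer: 1/8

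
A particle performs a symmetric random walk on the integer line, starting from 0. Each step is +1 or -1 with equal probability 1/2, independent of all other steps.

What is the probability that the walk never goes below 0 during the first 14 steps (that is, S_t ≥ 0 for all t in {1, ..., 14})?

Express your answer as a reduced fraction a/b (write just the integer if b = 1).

Answer: 429/2048

Derivation:
Let f(t,s) = #length-t paths at position s with S_1..S_t all ≥ 0.
f(t,s) = f(t-1,s-1) + f(t-1,s+1) for s ≥ 0; f(t,s) = 0 for s < 0.
t=0: f(0,0)=1
t=1: f(1,1)=1
t=2: f(2,0)=1 f(2,2)=1
t=3: f(3,1)=2 f(3,3)=1
t=4: f(4,0)=2 f(4,2)=3 f(4,4)=1
t=5: f(5,1)=5 f(5,3)=4 f(5,5)=1
t=6: f(6,0)=5 f(6,2)=9 f(6,4)=5 f(6,6)=1
t=7: f(7,1)=14 f(7,3)=14 f(7,5)=6 f(7,7)=1
t=8: f(8,0)=14 f(8,2)=28 f(8,4)=20 f(8,6)=7 f(8,8)=1
t=9: f(9,1)=42 f(9,3)=48 f(9,5)=27 f(9,7)=8 f(9,9)=1
t=10: f(10,0)=42 f(10,2)=90 f(10,4)=75 f(10,6)=35 f(10,8)=9 f(10,10)=1
t=11: f(11,1)=132 f(11,3)=165 f(11,5)=110 f(11,7)=44 f(11,9)=10 f(11,11)=1
t=12: f(12,0)=132 f(12,2)=297 f(12,4)=275 f(12,6)=154 f(12,8)=54 f(12,10)=11 f(12,12)=1
t=13: f(13,1)=429 f(13,3)=572 f(13,5)=429 f(13,7)=208 f(13,9)=65 f(13,11)=12 f(13,13)=1
t=14: f(14,0)=429 f(14,2)=1001 f(14,4)=1001 f(14,6)=637 f(14,8)=273 f(14,10)=77 f(14,12)=13 f(14,14)=1
Σ_s f(14,s) = 3432
P = 3432/16384 = 429/2048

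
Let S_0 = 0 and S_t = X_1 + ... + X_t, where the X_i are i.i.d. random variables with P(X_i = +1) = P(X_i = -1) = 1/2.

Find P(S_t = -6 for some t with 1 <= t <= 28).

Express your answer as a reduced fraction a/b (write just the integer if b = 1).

Count via complement. Let g(t,s) = #length-t paths at position s with S_1..S_t all ≠ -6.
g(t,s) = g(t-1,s-1) + g(t-1,s+1) for s ≠ -6; g(t,-6) = 0.
t=0: g(0,0)=1
t=1: g(1,-1)=1 g(1,1)=1
t=2: g(2,-2)=1 g(2,0)=2 g(2,2)=1
t=3: g(3,-3)=1 g(3,-1)=3 g(3,1)=3 g(3,3)=1
t=4: g(4,-4)=1 g(4,-2)=4 g(4,0)=6 g(4,2)=4 g(4,4)=1
t=5: g(5,-5)=1 g(5,-3)=5 g(5,-1)=10 g(5,1)=10 g(5,3)=5 g(5,5)=1
t=6: g(6,-4)=6 g(6,-2)=15 g(6,0)=20 g(6,2)=15 g(6,4)=6 g(6,6)=1
t=7: g(7,-5)=6 g(7,-3)=21 g(7,-1)=35 g(7,1)=35 g(7,3)=21 g(7,5)=7 g(7,7)=1
t=8: g(8,-4)=27 g(8,-2)=56 g(8,0)=70 g(8,2)=56 g(8,4)=28 g(8,6)=8 g(8,8)=1
t=9: g(9,-5)=27 g(9,-3)=83 g(9,-1)=126 g(9,1)=126 g(9,3)=84 g(9,5)=36 g(9,7)=9 g(9,9)=1
t=10: g(10,-4)=110 g(10,-2)=209 g(10,0)=252 g(10,2)=210 g(10,4)=120 g(10,6)=45 g(10,8)=10 g(10,10)=1
t=11: g(11,-5)=110 g(11,-3)=319 g(11,-1)=461 g(11,1)=462 g(11,3)=330 g(11,5)=165 g(11,7)=55 g(11,9)=11 g(11,11)=1
t=12: g(12,-4)=429 g(12,-2)=780 g(12,0)=923 g(12,2)=792 g(12,4)=495 g(12,6)=220 g(12,8)=66 g(12,10)=12 g(12,12)=1
t=13: g(13,-5)=429 g(13,-3)=1209 g(13,-1)=1703 g(13,1)=1715 g(13,3)=1287 g(13,5)=715 g(13,7)=286 g(13,9)=78 g(13,11)=13 g(13,13)=1
t=14: g(14,-4)=1638 g(14,-2)=2912 g(14,0)=3418 g(14,2)=3002 g(14,4)=2002 g(14,6)=1001 g(14,8)=364 g(14,10)=91 g(14,12)=14 g(14,14)=1
t=15: g(15,-5)=1638 g(15,-3)=4550 g(15,-1)=6330 g(15,1)=6420 g(15,3)=5004 g(15,5)=3003 g(15,7)=1365 g(15,9)=455 g(15,11)=105 g(15,13)=15 g(15,15)=1
t=16: g(16,-4)=6188 g(16,-2)=10880 g(16,0)=12750 g(16,2)=11424 g(16,4)=8007 g(16,6)=4368 g(16,8)=1820 g(16,10)=560 g(16,12)=120 g(16,14)=16 g(16,16)=1
t=17: g(17,-5)=6188 g(17,-3)=17068 g(17,-1)=23630 g(17,1)=24174 g(17,3)=19431 g(17,5)=12375 g(17,7)=6188 g(17,9)=2380 g(17,11)=680 g(17,13)=136 g(17,15)=17 g(17,17)=1
t=18: g(18,-4)=23256 g(18,-2)=40698 g(18,0)=47804 g(18,2)=43605 g(18,4)=31806 g(18,6)=18563 g(18,8)=8568 g(18,10)=3060 g(18,12)=816 g(18,14)=153 g(18,16)=18 g(18,18)=1
t=19: g(19,-5)=23256 g(19,-3)=63954 g(19,-1)=88502 g(19,1)=91409 g(19,3)=75411 g(19,5)=50369 g(19,7)=27131 g(19,9)=11628 g(19,11)=3876 g(19,13)=969 g(19,15)=171 g(19,17)=19 g(19,19)=1
t=20: g(20,-4)=87210 g(20,-2)=152456 g(20,0)=179911 g(20,2)=166820 g(20,4)=125780 g(20,6)=77500 g(20,8)=38759 g(20,10)=15504 g(20,12)=4845 g(20,14)=1140 g(20,16)=190 g(20,18)=20 g(20,20)=1
t=21: g(21,-5)=87210 g(21,-3)=239666 g(21,-1)=332367 g(21,1)=346731 g(21,3)=292600 g(21,5)=203280 g(21,7)=116259 g(21,9)=54263 g(21,11)=20349 g(21,13)=5985 g(21,15)=1330 g(21,17)=210 g(21,19)=21 g(21,21)=1
t=22: g(22,-4)=326876 g(22,-2)=572033 g(22,0)=679098 g(22,2)=639331 g(22,4)=495880 g(22,6)=319539 g(22,8)=170522 g(22,10)=74612 g(22,12)=26334 g(22,14)=7315 g(22,16)=1540 g(22,18)=231 g(22,20)=22 g(22,22)=1
t=23: g(23,-5)=326876 g(23,-3)=898909 g(23,-1)=1251131 g(23,1)=1318429 g(23,3)=1135211 g(23,5)=815419 g(23,7)=490061 g(23,9)=245134 g(23,11)=100946 g(23,13)=33649 g(23,15)=8855 g(23,17)=1771 g(23,19)=253 g(23,21)=23 g(23,23)=1
t=24: g(24,-4)=1225785 g(24,-2)=2150040 g(24,0)=2569560 g(24,2)=2453640 g(24,4)=1950630 g(24,6)=1305480 g(24,8)=735195 g(24,10)=346080 g(24,12)=134595 g(24,14)=42504 g(24,16)=10626 g(24,18)=2024 g(24,20)=276 g(24,22)=24 g(24,24)=1
t=25: g(25,-5)=1225785 g(25,-3)=3375825 g(25,-1)=4719600 g(25,1)=5023200 g(25,3)=4404270 g(25,5)=3256110 g(25,7)=2040675 g(25,9)=1081275 g(25,11)=480675 g(25,13)=177099 g(25,15)=53130 g(25,17)=12650 g(25,19)=2300 g(25,21)=300 g(25,23)=25 g(25,25)=1
t=26: g(26,-4)=4601610 g(26,-2)=8095425 g(26,0)=9742800 g(26,2)=9427470 g(26,4)=7660380 g(26,6)=5296785 g(26,8)=3121950 g(26,10)=1561950 g(26,12)=657774 g(26,14)=230229 g(26,16)=65780 g(26,18)=14950 g(26,20)=2600 g(26,22)=325 g(26,24)=26 g(26,26)=1
t=27: g(27,-5)=4601610 g(27,-3)=12697035 g(27,-1)=17838225 g(27,1)=19170270 g(27,3)=17087850 g(27,5)=12957165 g(27,7)=8418735 g(27,9)=4683900 g(27,11)=2219724 g(27,13)=888003 g(27,15)=296009 g(27,17)=80730 g(27,19)=17550 g(27,21)=2925 g(27,23)=351 g(27,25)=27 g(27,27)=1
t=28: g(28,-4)=17298645 g(28,-2)=30535260 g(28,0)=37008495 g(28,2)=36258120 g(28,4)=30045015 g(28,6)=21375900 g(28,8)=13102635 g(28,10)=6903624 g(28,12)=3107727 g(28,14)=1184012 g(28,16)=376739 g(28,18)=98280 g(28,20)=20475 g(28,22)=3276 g(28,24)=378 g(28,26)=28 g(28,28)=1
Paths never hitting -6: Σ_s g(28,s) = 197318610
Paths hitting -6: 2^28 - 197318610 = 71116846
P = 71116846/268435456 = 35558423/134217728

Answer: 35558423/134217728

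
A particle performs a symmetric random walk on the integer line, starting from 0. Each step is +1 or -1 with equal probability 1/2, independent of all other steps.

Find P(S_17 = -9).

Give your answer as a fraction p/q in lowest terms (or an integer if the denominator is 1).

To reach position -9 after 17 steps: need 4 steps of +1 and 13 of -1.
Favorable paths: C(17,4) = 2380
Total paths: 2^17 = 131072
P = 2380/131072 = 595/32768

Answer: 595/32768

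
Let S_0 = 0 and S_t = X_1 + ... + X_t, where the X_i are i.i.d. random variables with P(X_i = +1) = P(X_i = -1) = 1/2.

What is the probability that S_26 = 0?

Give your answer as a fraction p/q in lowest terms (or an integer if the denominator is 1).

Answer: 1300075/8388608

Derivation:
To return to 0 after 26 steps: need exactly 13 steps of +1 and 13 of -1.
Favorable paths: C(26,13) = 10400600
Total paths: 2^26 = 67108864
P = 10400600/67108864 = 1300075/8388608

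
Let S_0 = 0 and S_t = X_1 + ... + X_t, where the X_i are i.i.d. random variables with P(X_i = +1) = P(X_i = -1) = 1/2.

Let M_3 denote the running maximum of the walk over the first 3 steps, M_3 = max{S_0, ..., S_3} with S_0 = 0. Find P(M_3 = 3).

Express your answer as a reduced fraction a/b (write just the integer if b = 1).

Answer: 1/8

Derivation:
Let M_3 = max(S_0,...,S_3). Use the reflection principle: for j ≥ 1, #{paths with M_3 ≥ j} = #{S_3 ≥ j} + #{S_3 ≥ j+1}.
By reflection, #{M_3 ≥ 3} = #{S_3 ≥ 3} + #{S_3 ≥ 4} = 1 + 0 = 1.
#{M_3 ≥ 4} = #{S_3 ≥ 4} + #{S_3 ≥ 5} = 0 + 0 = 0.
#{M_3 = 3} = 1 - 0 = 1.
P(M_3 = 3) = 1/8 = 1/8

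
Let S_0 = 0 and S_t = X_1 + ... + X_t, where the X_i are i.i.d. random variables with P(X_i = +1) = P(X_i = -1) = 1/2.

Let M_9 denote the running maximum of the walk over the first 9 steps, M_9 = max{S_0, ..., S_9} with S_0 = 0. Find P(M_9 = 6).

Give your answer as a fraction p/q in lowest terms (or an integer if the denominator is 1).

Answer: 9/512

Derivation:
Let M_9 = max(S_0,...,S_9). Use the reflection principle: for j ≥ 1, #{paths with M_9 ≥ j} = #{S_9 ≥ j} + #{S_9 ≥ j+1}.
By reflection, #{M_9 ≥ 6} = #{S_9 ≥ 6} + #{S_9 ≥ 7} = 10 + 10 = 20.
#{M_9 ≥ 7} = #{S_9 ≥ 7} + #{S_9 ≥ 8} = 10 + 1 = 11.
#{M_9 = 6} = 20 - 11 = 9.
P(M_9 = 6) = 9/512 = 9/512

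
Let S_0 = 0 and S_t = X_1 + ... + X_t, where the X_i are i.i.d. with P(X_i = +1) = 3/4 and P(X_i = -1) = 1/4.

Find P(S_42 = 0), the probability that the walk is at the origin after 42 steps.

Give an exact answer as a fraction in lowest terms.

Answer: 703795935117303228915/2417851639229258349412352

Derivation:
To be at 0 after 42 steps: need exactly 21 steps of +1 and 21 of -1.
Number of such sequences: C(42,21) = 538257874440
Each has probability (3/4)^21 · (1/4)^21 = 10460353203/19342813113834066795298816
P = 538257874440 · 10460353203/19342813113834066795298816 = 703795935117303228915/2417851639229258349412352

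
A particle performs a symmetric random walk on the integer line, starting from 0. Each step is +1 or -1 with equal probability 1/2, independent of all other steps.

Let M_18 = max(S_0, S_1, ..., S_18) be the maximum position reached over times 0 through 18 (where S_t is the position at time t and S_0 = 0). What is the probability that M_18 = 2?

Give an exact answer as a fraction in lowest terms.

Let M_18 = max(S_0,...,S_18). Use the reflection principle: for j ≥ 1, #{paths with M_18 ≥ j} = #{S_18 ≥ j} + #{S_18 ≥ j+1}.
By reflection, #{M_18 ≥ 2} = #{S_18 ≥ 2} + #{S_18 ≥ 3} = 106762 + 63004 = 169766.
#{M_18 ≥ 3} = #{S_18 ≥ 3} + #{S_18 ≥ 4} = 63004 + 63004 = 126008.
#{M_18 = 2} = 169766 - 126008 = 43758.
P(M_18 = 2) = 43758/262144 = 21879/131072

Answer: 21879/131072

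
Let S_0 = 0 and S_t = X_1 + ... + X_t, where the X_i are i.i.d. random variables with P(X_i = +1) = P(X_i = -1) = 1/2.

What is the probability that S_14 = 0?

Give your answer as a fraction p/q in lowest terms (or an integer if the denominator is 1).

Answer: 429/2048

Derivation:
To return to 0 after 14 steps: need exactly 7 steps of +1 and 7 of -1.
Favorable paths: C(14,7) = 3432
Total paths: 2^14 = 16384
P = 3432/16384 = 429/2048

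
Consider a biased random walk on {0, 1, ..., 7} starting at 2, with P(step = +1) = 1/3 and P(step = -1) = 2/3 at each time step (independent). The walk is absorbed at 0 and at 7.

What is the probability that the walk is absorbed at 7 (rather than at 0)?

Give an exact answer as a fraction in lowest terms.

Biased walk: p = 1/3, q = 2/3, r = q/p = 2
Gambler's ruin: P(hit 7 before 0 | start at 2) = (1 - r^a)/(1 - r^N)
r^2 = 4; r^7 = 128
P = (1 - 4) / (1 - 128) = -3 / -127 = 3/127

Answer: 3/127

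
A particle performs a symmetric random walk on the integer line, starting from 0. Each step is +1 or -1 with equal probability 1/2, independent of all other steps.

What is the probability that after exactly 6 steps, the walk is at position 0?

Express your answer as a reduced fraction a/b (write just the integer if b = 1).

Answer: 5/16

Derivation:
To return to 0 after 6 steps: need exactly 3 steps of +1 and 3 of -1.
Favorable paths: C(6,3) = 20
Total paths: 2^6 = 64
P = 20/64 = 5/16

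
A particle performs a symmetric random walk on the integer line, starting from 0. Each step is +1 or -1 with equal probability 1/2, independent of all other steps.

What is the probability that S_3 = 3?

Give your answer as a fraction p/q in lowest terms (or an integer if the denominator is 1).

Answer: 1/8

Derivation:
To reach position 3 after 3 steps: need 3 steps of +1 and 0 of -1.
Favorable paths: C(3,3) = 1
Total paths: 2^3 = 8
P = 1/8 = 1/8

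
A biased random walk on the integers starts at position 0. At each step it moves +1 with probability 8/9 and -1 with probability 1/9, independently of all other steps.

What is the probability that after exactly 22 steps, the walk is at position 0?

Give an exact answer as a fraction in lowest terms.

To be at 0 after 22 steps: need exactly 11 steps of +1 and 11 of -1.
Number of such sequences: C(22,11) = 705432
Each has probability (8/9)^11 · (1/9)^11 = 8589934592/984770902183611232881
P = 705432 · 8589934592/984770902183611232881 = 2019871579701248/328256967394537077627

Answer: 2019871579701248/328256967394537077627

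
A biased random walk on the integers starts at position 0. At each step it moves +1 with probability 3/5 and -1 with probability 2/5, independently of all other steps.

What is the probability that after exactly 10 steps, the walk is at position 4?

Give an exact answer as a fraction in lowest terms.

Answer: 419904/1953125

Derivation:
To reach position 4 after 10 steps: need 7 steps of +1 and 3 steps of -1.
Number of such sequences: C(10,7) = 120
Each has probability (3/5)^7 · (2/5)^3 = 17496/9765625
P = 120 · 17496/9765625 = 419904/1953125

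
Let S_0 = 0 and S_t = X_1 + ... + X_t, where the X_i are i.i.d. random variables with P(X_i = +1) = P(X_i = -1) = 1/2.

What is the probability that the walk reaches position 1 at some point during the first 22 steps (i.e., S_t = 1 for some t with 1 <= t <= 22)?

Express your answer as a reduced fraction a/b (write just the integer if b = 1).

Answer: 436109/524288

Derivation:
Count via complement. Let g(t,s) = #length-t paths at position s with S_1..S_t all ≠ 1.
g(t,s) = g(t-1,s-1) + g(t-1,s+1) for s ≠ 1; g(t,1) = 0.
t=0: g(0,0)=1
t=1: g(1,-1)=1
t=2: g(2,-2)=1 g(2,0)=1
t=3: g(3,-3)=1 g(3,-1)=2
t=4: g(4,-4)=1 g(4,-2)=3 g(4,0)=2
t=5: g(5,-5)=1 g(5,-3)=4 g(5,-1)=5
t=6: g(6,-6)=1 g(6,-4)=5 g(6,-2)=9 g(6,0)=5
t=7: g(7,-7)=1 g(7,-5)=6 g(7,-3)=14 g(7,-1)=14
t=8: g(8,-8)=1 g(8,-6)=7 g(8,-4)=20 g(8,-2)=28 g(8,0)=14
t=9: g(9,-9)=1 g(9,-7)=8 g(9,-5)=27 g(9,-3)=48 g(9,-1)=42
t=10: g(10,-10)=1 g(10,-8)=9 g(10,-6)=35 g(10,-4)=75 g(10,-2)=90 g(10,0)=42
t=11: g(11,-11)=1 g(11,-9)=10 g(11,-7)=44 g(11,-5)=110 g(11,-3)=165 g(11,-1)=132
t=12: g(12,-12)=1 g(12,-10)=11 g(12,-8)=54 g(12,-6)=154 g(12,-4)=275 g(12,-2)=297 g(12,0)=132
t=13: g(13,-13)=1 g(13,-11)=12 g(13,-9)=65 g(13,-7)=208 g(13,-5)=429 g(13,-3)=572 g(13,-1)=429
t=14: g(14,-14)=1 g(14,-12)=13 g(14,-10)=77 g(14,-8)=273 g(14,-6)=637 g(14,-4)=1001 g(14,-2)=1001 g(14,0)=429
t=15: g(15,-15)=1 g(15,-13)=14 g(15,-11)=90 g(15,-9)=350 g(15,-7)=910 g(15,-5)=1638 g(15,-3)=2002 g(15,-1)=1430
t=16: g(16,-16)=1 g(16,-14)=15 g(16,-12)=104 g(16,-10)=440 g(16,-8)=1260 g(16,-6)=2548 g(16,-4)=3640 g(16,-2)=3432 g(16,0)=1430
t=17: g(17,-17)=1 g(17,-15)=16 g(17,-13)=119 g(17,-11)=544 g(17,-9)=1700 g(17,-7)=3808 g(17,-5)=6188 g(17,-3)=7072 g(17,-1)=4862
t=18: g(18,-18)=1 g(18,-16)=17 g(18,-14)=135 g(18,-12)=663 g(18,-10)=2244 g(18,-8)=5508 g(18,-6)=9996 g(18,-4)=13260 g(18,-2)=11934 g(18,0)=4862
t=19: g(19,-19)=1 g(19,-17)=18 g(19,-15)=152 g(19,-13)=798 g(19,-11)=2907 g(19,-9)=7752 g(19,-7)=15504 g(19,-5)=23256 g(19,-3)=25194 g(19,-1)=16796
t=20: g(20,-20)=1 g(20,-18)=19 g(20,-16)=170 g(20,-14)=950 g(20,-12)=3705 g(20,-10)=10659 g(20,-8)=23256 g(20,-6)=38760 g(20,-4)=48450 g(20,-2)=41990 g(20,0)=16796
t=21: g(21,-21)=1 g(21,-19)=20 g(21,-17)=189 g(21,-15)=1120 g(21,-13)=4655 g(21,-11)=14364 g(21,-9)=33915 g(21,-7)=62016 g(21,-5)=87210 g(21,-3)=90440 g(21,-1)=58786
t=22: g(22,-22)=1 g(22,-20)=21 g(22,-18)=209 g(22,-16)=1309 g(22,-14)=5775 g(22,-12)=19019 g(22,-10)=48279 g(22,-8)=95931 g(22,-6)=149226 g(22,-4)=177650 g(22,-2)=149226 g(22,0)=58786
Paths never hitting 1: Σ_s g(22,s) = 705432
Paths hitting 1: 2^22 - 705432 = 3488872
P = 3488872/4194304 = 436109/524288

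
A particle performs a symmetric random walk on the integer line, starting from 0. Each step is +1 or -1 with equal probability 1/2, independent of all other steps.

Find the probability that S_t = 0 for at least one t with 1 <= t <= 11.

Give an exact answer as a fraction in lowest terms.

Answer: 193/256

Derivation:
Count via complement. Let g(t,s) = #length-t paths at position s with S_1..S_t all ≠ 0.
g(t,s) = g(t-1,s-1) + g(t-1,s+1) for s ≠ 0; g(t,0) = 0.
t=0: g(0,0)=1
t=1: g(1,-1)=1 g(1,1)=1
t=2: g(2,-2)=1 g(2,2)=1
t=3: g(3,-3)=1 g(3,-1)=1 g(3,1)=1 g(3,3)=1
t=4: g(4,-4)=1 g(4,-2)=2 g(4,2)=2 g(4,4)=1
t=5: g(5,-5)=1 g(5,-3)=3 g(5,-1)=2 g(5,1)=2 g(5,3)=3 g(5,5)=1
t=6: g(6,-6)=1 g(6,-4)=4 g(6,-2)=5 g(6,2)=5 g(6,4)=4 g(6,6)=1
t=7: g(7,-7)=1 g(7,-5)=5 g(7,-3)=9 g(7,-1)=5 g(7,1)=5 g(7,3)=9 g(7,5)=5 g(7,7)=1
t=8: g(8,-8)=1 g(8,-6)=6 g(8,-4)=14 g(8,-2)=14 g(8,2)=14 g(8,4)=14 g(8,6)=6 g(8,8)=1
t=9: g(9,-9)=1 g(9,-7)=7 g(9,-5)=20 g(9,-3)=28 g(9,-1)=14 g(9,1)=14 g(9,3)=28 g(9,5)=20 g(9,7)=7 g(9,9)=1
t=10: g(10,-10)=1 g(10,-8)=8 g(10,-6)=27 g(10,-4)=48 g(10,-2)=42 g(10,2)=42 g(10,4)=48 g(10,6)=27 g(10,8)=8 g(10,10)=1
t=11: g(11,-11)=1 g(11,-9)=9 g(11,-7)=35 g(11,-5)=75 g(11,-3)=90 g(11,-1)=42 g(11,1)=42 g(11,3)=90 g(11,5)=75 g(11,7)=35 g(11,9)=9 g(11,11)=1
Paths never hitting 0: Σ_s g(11,s) = 504
Paths hitting 0: 2^11 - 504 = 1544
P = 1544/2048 = 193/256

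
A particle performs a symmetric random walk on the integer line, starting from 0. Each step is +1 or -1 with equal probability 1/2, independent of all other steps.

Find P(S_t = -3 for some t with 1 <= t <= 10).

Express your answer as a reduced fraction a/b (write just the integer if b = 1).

Count via complement. Let g(t,s) = #length-t paths at position s with S_1..S_t all ≠ -3.
g(t,s) = g(t-1,s-1) + g(t-1,s+1) for s ≠ -3; g(t,-3) = 0.
t=0: g(0,0)=1
t=1: g(1,-1)=1 g(1,1)=1
t=2: g(2,-2)=1 g(2,0)=2 g(2,2)=1
t=3: g(3,-1)=3 g(3,1)=3 g(3,3)=1
t=4: g(4,-2)=3 g(4,0)=6 g(4,2)=4 g(4,4)=1
t=5: g(5,-1)=9 g(5,1)=10 g(5,3)=5 g(5,5)=1
t=6: g(6,-2)=9 g(6,0)=19 g(6,2)=15 g(6,4)=6 g(6,6)=1
t=7: g(7,-1)=28 g(7,1)=34 g(7,3)=21 g(7,5)=7 g(7,7)=1
t=8: g(8,-2)=28 g(8,0)=62 g(8,2)=55 g(8,4)=28 g(8,6)=8 g(8,8)=1
t=9: g(9,-1)=90 g(9,1)=117 g(9,3)=83 g(9,5)=36 g(9,7)=9 g(9,9)=1
t=10: g(10,-2)=90 g(10,0)=207 g(10,2)=200 g(10,4)=119 g(10,6)=45 g(10,8)=10 g(10,10)=1
Paths never hitting -3: Σ_s g(10,s) = 672
Paths hitting -3: 2^10 - 672 = 352
P = 352/1024 = 11/32

Answer: 11/32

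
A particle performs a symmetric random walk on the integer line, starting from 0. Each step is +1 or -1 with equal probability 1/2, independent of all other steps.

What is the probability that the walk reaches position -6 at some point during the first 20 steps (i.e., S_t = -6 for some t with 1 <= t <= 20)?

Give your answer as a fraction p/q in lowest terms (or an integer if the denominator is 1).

Answer: 24805/131072

Derivation:
Count via complement. Let g(t,s) = #length-t paths at position s with S_1..S_t all ≠ -6.
g(t,s) = g(t-1,s-1) + g(t-1,s+1) for s ≠ -6; g(t,-6) = 0.
t=0: g(0,0)=1
t=1: g(1,-1)=1 g(1,1)=1
t=2: g(2,-2)=1 g(2,0)=2 g(2,2)=1
t=3: g(3,-3)=1 g(3,-1)=3 g(3,1)=3 g(3,3)=1
t=4: g(4,-4)=1 g(4,-2)=4 g(4,0)=6 g(4,2)=4 g(4,4)=1
t=5: g(5,-5)=1 g(5,-3)=5 g(5,-1)=10 g(5,1)=10 g(5,3)=5 g(5,5)=1
t=6: g(6,-4)=6 g(6,-2)=15 g(6,0)=20 g(6,2)=15 g(6,4)=6 g(6,6)=1
t=7: g(7,-5)=6 g(7,-3)=21 g(7,-1)=35 g(7,1)=35 g(7,3)=21 g(7,5)=7 g(7,7)=1
t=8: g(8,-4)=27 g(8,-2)=56 g(8,0)=70 g(8,2)=56 g(8,4)=28 g(8,6)=8 g(8,8)=1
t=9: g(9,-5)=27 g(9,-3)=83 g(9,-1)=126 g(9,1)=126 g(9,3)=84 g(9,5)=36 g(9,7)=9 g(9,9)=1
t=10: g(10,-4)=110 g(10,-2)=209 g(10,0)=252 g(10,2)=210 g(10,4)=120 g(10,6)=45 g(10,8)=10 g(10,10)=1
t=11: g(11,-5)=110 g(11,-3)=319 g(11,-1)=461 g(11,1)=462 g(11,3)=330 g(11,5)=165 g(11,7)=55 g(11,9)=11 g(11,11)=1
t=12: g(12,-4)=429 g(12,-2)=780 g(12,0)=923 g(12,2)=792 g(12,4)=495 g(12,6)=220 g(12,8)=66 g(12,10)=12 g(12,12)=1
t=13: g(13,-5)=429 g(13,-3)=1209 g(13,-1)=1703 g(13,1)=1715 g(13,3)=1287 g(13,5)=715 g(13,7)=286 g(13,9)=78 g(13,11)=13 g(13,13)=1
t=14: g(14,-4)=1638 g(14,-2)=2912 g(14,0)=3418 g(14,2)=3002 g(14,4)=2002 g(14,6)=1001 g(14,8)=364 g(14,10)=91 g(14,12)=14 g(14,14)=1
t=15: g(15,-5)=1638 g(15,-3)=4550 g(15,-1)=6330 g(15,1)=6420 g(15,3)=5004 g(15,5)=3003 g(15,7)=1365 g(15,9)=455 g(15,11)=105 g(15,13)=15 g(15,15)=1
t=16: g(16,-4)=6188 g(16,-2)=10880 g(16,0)=12750 g(16,2)=11424 g(16,4)=8007 g(16,6)=4368 g(16,8)=1820 g(16,10)=560 g(16,12)=120 g(16,14)=16 g(16,16)=1
t=17: g(17,-5)=6188 g(17,-3)=17068 g(17,-1)=23630 g(17,1)=24174 g(17,3)=19431 g(17,5)=12375 g(17,7)=6188 g(17,9)=2380 g(17,11)=680 g(17,13)=136 g(17,15)=17 g(17,17)=1
t=18: g(18,-4)=23256 g(18,-2)=40698 g(18,0)=47804 g(18,2)=43605 g(18,4)=31806 g(18,6)=18563 g(18,8)=8568 g(18,10)=3060 g(18,12)=816 g(18,14)=153 g(18,16)=18 g(18,18)=1
t=19: g(19,-5)=23256 g(19,-3)=63954 g(19,-1)=88502 g(19,1)=91409 g(19,3)=75411 g(19,5)=50369 g(19,7)=27131 g(19,9)=11628 g(19,11)=3876 g(19,13)=969 g(19,15)=171 g(19,17)=19 g(19,19)=1
t=20: g(20,-4)=87210 g(20,-2)=152456 g(20,0)=179911 g(20,2)=166820 g(20,4)=125780 g(20,6)=77500 g(20,8)=38759 g(20,10)=15504 g(20,12)=4845 g(20,14)=1140 g(20,16)=190 g(20,18)=20 g(20,20)=1
Paths never hitting -6: Σ_s g(20,s) = 850136
Paths hitting -6: 2^20 - 850136 = 198440
P = 198440/1048576 = 24805/131072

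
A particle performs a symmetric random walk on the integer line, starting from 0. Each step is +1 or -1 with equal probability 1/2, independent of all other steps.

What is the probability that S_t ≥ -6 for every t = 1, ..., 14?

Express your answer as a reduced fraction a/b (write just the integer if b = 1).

Let f(t,s) = #length-t paths at position s with S_1..S_t all ≥ -6.
f(t,s) = f(t-1,s-1) + f(t-1,s+1) for s ≥ -6; f(t,s) = 0 for s < -6.
t=0: f(0,0)=1
t=1: f(1,-1)=1 f(1,1)=1
t=2: f(2,-2)=1 f(2,0)=2 f(2,2)=1
t=3: f(3,-3)=1 f(3,-1)=3 f(3,1)=3 f(3,3)=1
t=4: f(4,-4)=1 f(4,-2)=4 f(4,0)=6 f(4,2)=4 f(4,4)=1
t=5: f(5,-5)=1 f(5,-3)=5 f(5,-1)=10 f(5,1)=10 f(5,3)=5 f(5,5)=1
t=6: f(6,-6)=1 f(6,-4)=6 f(6,-2)=15 f(6,0)=20 f(6,2)=15 f(6,4)=6 f(6,6)=1
t=7: f(7,-5)=7 f(7,-3)=21 f(7,-1)=35 f(7,1)=35 f(7,3)=21 f(7,5)=7 f(7,7)=1
t=8: f(8,-6)=7 f(8,-4)=28 f(8,-2)=56 f(8,0)=70 f(8,2)=56 f(8,4)=28 f(8,6)=8 f(8,8)=1
t=9: f(9,-5)=35 f(9,-3)=84 f(9,-1)=126 f(9,1)=126 f(9,3)=84 f(9,5)=36 f(9,7)=9 f(9,9)=1
t=10: f(10,-6)=35 f(10,-4)=119 f(10,-2)=210 f(10,0)=252 f(10,2)=210 f(10,4)=120 f(10,6)=45 f(10,8)=10 f(10,10)=1
t=11: f(11,-5)=154 f(11,-3)=329 f(11,-1)=462 f(11,1)=462 f(11,3)=330 f(11,5)=165 f(11,7)=55 f(11,9)=11 f(11,11)=1
t=12: f(12,-6)=154 f(12,-4)=483 f(12,-2)=791 f(12,0)=924 f(12,2)=792 f(12,4)=495 f(12,6)=220 f(12,8)=66 f(12,10)=12 f(12,12)=1
t=13: f(13,-5)=637 f(13,-3)=1274 f(13,-1)=1715 f(13,1)=1716 f(13,3)=1287 f(13,5)=715 f(13,7)=286 f(13,9)=78 f(13,11)=13 f(13,13)=1
t=14: f(14,-6)=637 f(14,-4)=1911 f(14,-2)=2989 f(14,0)=3431 f(14,2)=3003 f(14,4)=2002 f(14,6)=1001 f(14,8)=364 f(14,10)=91 f(14,12)=14 f(14,14)=1
Σ_s f(14,s) = 15444
P = 15444/16384 = 3861/4096

Answer: 3861/4096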